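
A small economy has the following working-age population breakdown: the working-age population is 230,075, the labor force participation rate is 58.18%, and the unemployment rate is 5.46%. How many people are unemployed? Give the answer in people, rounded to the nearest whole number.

Labor force = 0.5818 × 230,075 = 133,858.
Unemployed = 0.0546 × 133,858 ≈ 7,309.

About 7,309 are unemployed.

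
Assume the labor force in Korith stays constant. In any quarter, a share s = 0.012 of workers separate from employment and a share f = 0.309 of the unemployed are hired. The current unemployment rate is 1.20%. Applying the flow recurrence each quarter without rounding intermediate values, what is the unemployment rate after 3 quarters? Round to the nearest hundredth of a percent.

Unemployment rate after three quarters ≈ 2.94%.

With a fixed labor force, u_{t+1} = u_t + s·(1−u_t) − f·u_t = u_t·(1−s−f) + s.
Here 1−s−f = 0.679 and s = 0.012.
u_1 = 0.012000 × 0.679 + 0.012 = 0.020148.
u_2 = 0.020148 × 0.679 + 0.012 = 0.025680.
u_3 = 0.025680 × 0.679 + 0.012 = 0.029437.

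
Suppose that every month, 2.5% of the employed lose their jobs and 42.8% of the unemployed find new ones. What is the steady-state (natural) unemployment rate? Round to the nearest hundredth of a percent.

At steady state the flows balance: s·E = f·U, so U/(E+U) = s/(s+f).
u* = 2.5 / (2.5 + 42.8) = 2.5 / 45.30 = 5.52%.

Steady-state unemployment rate ≈ 5.52%.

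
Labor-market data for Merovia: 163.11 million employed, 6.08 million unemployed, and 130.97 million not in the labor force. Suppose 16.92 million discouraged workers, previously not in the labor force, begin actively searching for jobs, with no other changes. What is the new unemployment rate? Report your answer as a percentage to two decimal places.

New unemployment rate ≈ 12.36%.

Initially, labor force = 163.11 + 6.08 = 169.19 million, so u = 6.08/169.19 = 3.59%.
After the change, unemployed and labor force both rise by 16.92 → E = 163.11, U = 23.00, labor force = 186.11 million.
New unemployment rate = 23.00 / 186.11 = 12.36%.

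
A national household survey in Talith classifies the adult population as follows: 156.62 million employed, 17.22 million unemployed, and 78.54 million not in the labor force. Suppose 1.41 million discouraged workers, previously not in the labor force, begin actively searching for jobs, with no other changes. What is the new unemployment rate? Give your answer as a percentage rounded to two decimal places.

Initially, labor force = 156.62 + 17.22 = 173.84 million, so u = 17.22/173.84 = 9.91%.
After the change, unemployed and labor force both rise by 1.41 → E = 156.62, U = 18.63, labor force = 175.25 million.
New unemployment rate = 18.63 / 175.25 = 10.63%.

New unemployment rate ≈ 10.63%.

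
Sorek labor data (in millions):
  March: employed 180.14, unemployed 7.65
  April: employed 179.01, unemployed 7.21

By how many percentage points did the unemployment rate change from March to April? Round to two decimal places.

The unemployment rate changed by −0.20 percentage points.

March: labor force = 180.14 + 7.65 = 187.79; u = 7.65/187.79 = 4.07%.
April: labor force = 179.01 + 7.21 = 186.22; u = 7.21/186.22 = 3.87%.
Change = 3.87% − 4.07% = −0.20 pp.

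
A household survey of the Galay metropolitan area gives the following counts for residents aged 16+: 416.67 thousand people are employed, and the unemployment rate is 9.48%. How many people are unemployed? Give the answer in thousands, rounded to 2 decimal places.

About 43.64 thousand are unemployed.

Let U be the number unemployed. The labor force is E + U, and U/(E+U) = 0.0948.
So U = 0.0948 × 416.67 / (1 − 0.0948) = 39.5003 / 0.9052 ≈ 43.64 thousand.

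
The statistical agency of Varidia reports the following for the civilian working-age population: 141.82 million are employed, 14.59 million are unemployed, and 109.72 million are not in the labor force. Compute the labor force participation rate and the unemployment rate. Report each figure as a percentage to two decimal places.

Labor force participation rate ≈ 58.77%; unemployment rate ≈ 9.33%.

Labor force = employed + unemployed = 141.82 + 14.59 = 156.41 million.
Working-age population = 156.41 + 109.72 = 266.13 million.
Unemployment rate = 14.59 / 156.41 = 9.33%.
Labor force participation rate = 156.41 / 266.13 = 58.77%.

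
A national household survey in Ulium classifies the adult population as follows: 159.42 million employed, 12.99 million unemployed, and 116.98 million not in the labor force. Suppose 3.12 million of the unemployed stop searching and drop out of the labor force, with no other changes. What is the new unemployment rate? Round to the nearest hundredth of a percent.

New unemployment rate ≈ 5.83%.

Initially, labor force = 159.42 + 12.99 = 172.41 million, so u = 12.99/172.41 = 7.53%.
After the change, unemployed and labor force both fall by 3.12 → E = 159.42, U = 9.87, labor force = 169.29 million.
New unemployment rate = 9.87 / 169.29 = 5.83%.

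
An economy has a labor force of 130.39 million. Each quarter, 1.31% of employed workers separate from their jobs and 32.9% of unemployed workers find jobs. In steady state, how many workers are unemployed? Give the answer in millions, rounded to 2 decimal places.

Steady-state unemployment rate u* = s/(s+f) = 1.31/(1.31+32.9) = 0.038293.
Unemployed = u* × labor force = 0.038293 × 130.39 ≈ 4.99 million.

About 4.99 million are unemployed in steady state.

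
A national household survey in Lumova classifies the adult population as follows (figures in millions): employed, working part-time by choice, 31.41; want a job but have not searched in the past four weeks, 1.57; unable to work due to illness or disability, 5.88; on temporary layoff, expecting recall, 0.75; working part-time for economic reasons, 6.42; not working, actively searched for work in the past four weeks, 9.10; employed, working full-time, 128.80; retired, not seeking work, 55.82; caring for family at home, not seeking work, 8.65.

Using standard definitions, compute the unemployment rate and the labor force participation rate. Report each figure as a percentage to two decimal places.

Employed = 31.41 + 6.42 + 128.80 = 166.63 million (anyone who worked, including part-time for economic reasons, counts as employed).
Unemployed = 0.75 + 9.10 = 9.85 million (jobless and actively searching, or on temporary layoff).
Labor force = 166.63 + 9.85 = 176.48 million.
Not in labor force = 1.57 + 5.88 + 55.82 + 8.65 = 71.92 million (those not working and not actively searching are outside the labor force — including those who want a job but have given up searching).
Civilian working-age population = 176.48 + 71.92 = 248.40 million.
Unemployment rate = 9.85 / 176.48 = 5.58%.
Labor force participation rate = 176.48 / 248.40 = 71.05%.

Unemployment rate ≈ 5.58%; labor force participation rate ≈ 71.05%.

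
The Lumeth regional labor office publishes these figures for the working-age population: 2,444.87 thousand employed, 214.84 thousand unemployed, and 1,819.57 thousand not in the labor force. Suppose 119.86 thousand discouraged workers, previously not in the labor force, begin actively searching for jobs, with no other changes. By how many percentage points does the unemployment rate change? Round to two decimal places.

The unemployment rate changes by +3.96 percentage points.

Initially, labor force = 2,444.87 + 214.84 = 2,659.71 thousand, so u = 214.84/2,659.71 = 8.08%.
After the change, unemployed and labor force both rise by 119.86 → E = 2,444.87, U = 334.70, labor force = 2,779.57 thousand.
New unemployment rate = 334.70 / 2,779.57 = 12.04%.
Change = 12.04% − 8.08% = +3.96 percentage points.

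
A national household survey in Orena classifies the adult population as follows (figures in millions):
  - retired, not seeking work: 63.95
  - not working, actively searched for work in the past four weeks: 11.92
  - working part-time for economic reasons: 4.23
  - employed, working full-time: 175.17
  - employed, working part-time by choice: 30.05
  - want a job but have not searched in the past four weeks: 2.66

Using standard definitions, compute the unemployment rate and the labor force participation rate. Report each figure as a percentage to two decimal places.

Unemployment rate ≈ 5.38%; labor force participation rate ≈ 76.87%.

Employed = 4.23 + 175.17 + 30.05 = 209.45 million (anyone who worked, including part-time for economic reasons, counts as employed).
Unemployed = 11.92 million.
Labor force = 209.45 + 11.92 = 221.37 million.
Not in labor force = 63.95 + 2.66 = 66.61 million (those not working and not actively searching are outside the labor force — including those who want a job but have given up searching).
Civilian working-age population = 221.37 + 66.61 = 287.98 million.
Unemployment rate = 11.92 / 221.37 = 5.38%.
Labor force participation rate = 221.37 / 287.98 = 76.87%.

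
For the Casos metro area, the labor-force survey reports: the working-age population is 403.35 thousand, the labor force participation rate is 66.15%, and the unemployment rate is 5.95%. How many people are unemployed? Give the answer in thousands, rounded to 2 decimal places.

Labor force = 0.6615 × 403.35 = 266.82 thousand.
Unemployed = 0.0595 × 266.82 ≈ 15.88 thousand.

About 15.88 thousand are unemployed.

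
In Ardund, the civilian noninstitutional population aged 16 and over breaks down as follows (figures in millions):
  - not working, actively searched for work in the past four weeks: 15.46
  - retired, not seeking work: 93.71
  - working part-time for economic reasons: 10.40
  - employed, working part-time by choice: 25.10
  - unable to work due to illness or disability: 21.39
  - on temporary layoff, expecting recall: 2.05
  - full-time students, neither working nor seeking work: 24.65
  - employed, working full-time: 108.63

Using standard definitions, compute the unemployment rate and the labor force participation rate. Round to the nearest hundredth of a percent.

Unemployment rate ≈ 10.83%; labor force participation rate ≈ 53.63%.

Employed = 10.40 + 25.10 + 108.63 = 144.13 million (anyone who worked, including part-time for economic reasons, counts as employed).
Unemployed = 15.46 + 2.05 = 17.51 million (jobless and actively searching, or on temporary layoff).
Labor force = 144.13 + 17.51 = 161.64 million.
Not in labor force = 93.71 + 21.39 + 24.65 = 139.75 million (those not working and not actively searching are outside the labor force).
Civilian working-age population = 161.64 + 139.75 = 301.39 million.
Unemployment rate = 17.51 / 161.64 = 10.83%.
Labor force participation rate = 161.64 / 301.39 = 53.63%.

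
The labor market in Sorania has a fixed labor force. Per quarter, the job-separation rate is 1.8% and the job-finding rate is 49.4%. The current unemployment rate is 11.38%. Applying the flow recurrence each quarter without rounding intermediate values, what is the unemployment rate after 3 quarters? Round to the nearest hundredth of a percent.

Unemployment rate after three quarters ≈ 4.43%.

With a fixed labor force, u_{t+1} = u_t + s·(1−u_t) − f·u_t = u_t·(1−s−f) + s.
Here 1−s−f = 0.488 and s = 0.018.
u_1 = 0.113800 × 0.488 + 0.018 = 0.073534.
u_2 = 0.073534 × 0.488 + 0.018 = 0.053885.
u_3 = 0.053885 × 0.488 + 0.018 = 0.044296.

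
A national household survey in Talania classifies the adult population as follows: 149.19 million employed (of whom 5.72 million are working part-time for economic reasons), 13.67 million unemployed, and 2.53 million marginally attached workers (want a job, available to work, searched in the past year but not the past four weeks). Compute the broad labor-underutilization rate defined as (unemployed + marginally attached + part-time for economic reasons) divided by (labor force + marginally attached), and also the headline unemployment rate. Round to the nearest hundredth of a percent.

Labor force = 149.19 + 13.67 = 162.86 million.
Numerator = 13.67 + 2.53 + 5.72 = 21.92 million.
Denominator = 162.86 + 2.53 = 165.39 million.
Broad rate = 21.92 / 165.39 = 13.25%.
Headline unemployment rate = 13.67 / 162.86 = 8.39%.

Broad underutilization rate ≈ 13.25%; headline unemployment rate ≈ 8.39%.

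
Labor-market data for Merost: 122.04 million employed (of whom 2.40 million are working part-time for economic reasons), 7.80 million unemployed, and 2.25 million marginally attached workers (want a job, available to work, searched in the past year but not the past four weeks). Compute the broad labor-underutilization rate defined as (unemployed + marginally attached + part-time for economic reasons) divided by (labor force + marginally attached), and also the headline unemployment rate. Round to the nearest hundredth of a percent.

Broad underutilization rate ≈ 9.43%; headline unemployment rate ≈ 6.01%.

Labor force = 122.04 + 7.80 = 129.84 million.
Numerator = 7.80 + 2.25 + 2.40 = 12.45 million.
Denominator = 129.84 + 2.25 = 132.09 million.
Broad rate = 12.45 / 132.09 = 9.43%.
Headline unemployment rate = 7.80 / 129.84 = 6.01%.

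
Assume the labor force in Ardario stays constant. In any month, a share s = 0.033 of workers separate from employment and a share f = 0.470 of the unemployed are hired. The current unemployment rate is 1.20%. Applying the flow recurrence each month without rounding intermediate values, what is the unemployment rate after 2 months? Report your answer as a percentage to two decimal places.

Unemployment rate after two months ≈ 5.24%.

With a fixed labor force, u_{t+1} = u_t + s·(1−u_t) − f·u_t = u_t·(1−s−f) + s.
Here 1−s−f = 0.497 and s = 0.033.
u_1 = 0.012000 × 0.497 + 0.033 = 0.038964.
u_2 = 0.038964 × 0.497 + 0.033 = 0.052365.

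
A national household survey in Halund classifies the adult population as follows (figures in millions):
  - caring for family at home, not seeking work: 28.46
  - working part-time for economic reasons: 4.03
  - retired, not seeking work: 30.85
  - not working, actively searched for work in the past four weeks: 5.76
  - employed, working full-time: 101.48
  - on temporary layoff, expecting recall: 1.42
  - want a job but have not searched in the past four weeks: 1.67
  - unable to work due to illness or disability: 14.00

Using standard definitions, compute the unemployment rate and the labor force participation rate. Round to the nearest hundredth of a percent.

Employed = 4.03 + 101.48 = 105.51 million (anyone who worked, including part-time for economic reasons, counts as employed).
Unemployed = 5.76 + 1.42 = 7.18 million (jobless and actively searching, or on temporary layoff).
Labor force = 105.51 + 7.18 = 112.69 million.
Not in labor force = 28.46 + 30.85 + 1.67 + 14.00 = 74.98 million (those not working and not actively searching are outside the labor force — including those who want a job but have given up searching).
Civilian working-age population = 112.69 + 74.98 = 187.67 million.
Unemployment rate = 7.18 / 112.69 = 6.37%.
Labor force participation rate = 112.69 / 187.67 = 60.05%.

Unemployment rate ≈ 6.37%; labor force participation rate ≈ 60.05%.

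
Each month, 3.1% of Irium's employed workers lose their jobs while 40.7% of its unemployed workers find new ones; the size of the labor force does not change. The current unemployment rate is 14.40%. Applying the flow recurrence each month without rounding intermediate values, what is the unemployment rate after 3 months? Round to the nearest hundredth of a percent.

With a fixed labor force, u_{t+1} = u_t + s·(1−u_t) − f·u_t = u_t·(1−s−f) + s.
Here 1−s−f = 0.562 and s = 0.031.
u_1 = 0.144000 × 0.562 + 0.031 = 0.111928.
u_2 = 0.111928 × 0.562 + 0.031 = 0.093904.
u_3 = 0.093904 × 0.562 + 0.031 = 0.083774.

Unemployment rate after three months ≈ 8.38%.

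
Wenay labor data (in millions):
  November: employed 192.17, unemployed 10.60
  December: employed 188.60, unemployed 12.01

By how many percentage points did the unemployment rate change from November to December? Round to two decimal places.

The unemployment rate changed by +0.76 percentage points.

November: labor force = 192.17 + 10.60 = 202.77; u = 10.60/202.77 = 5.23%.
December: labor force = 188.60 + 12.01 = 200.61; u = 12.01/200.61 = 5.99%.
Change = 5.99% − 5.23% = +0.76 pp.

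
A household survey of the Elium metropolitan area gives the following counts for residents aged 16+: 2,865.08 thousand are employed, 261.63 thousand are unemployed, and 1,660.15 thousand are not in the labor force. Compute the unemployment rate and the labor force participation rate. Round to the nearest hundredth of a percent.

Unemployment rate ≈ 8.37%; labor force participation rate ≈ 65.32%.

Labor force = employed + unemployed = 2,865.08 + 261.63 = 3,126.71 thousand.
Working-age population = 3,126.71 + 1,660.15 = 4,786.86 thousand.
Unemployment rate = 261.63 / 3,126.71 = 8.37%.
Labor force participation rate = 3,126.71 / 4,786.86 = 65.32%.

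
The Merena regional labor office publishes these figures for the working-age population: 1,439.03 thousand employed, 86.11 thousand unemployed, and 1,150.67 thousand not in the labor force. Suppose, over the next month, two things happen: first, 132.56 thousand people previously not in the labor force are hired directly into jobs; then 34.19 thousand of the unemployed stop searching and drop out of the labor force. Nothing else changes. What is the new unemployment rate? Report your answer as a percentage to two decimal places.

Initially, labor force = 1,439.03 + 86.11 = 1,525.14 thousand, so u = 86.11/1,525.14 = 5.65%.
After the first change, employed and labor force both rise by 132.56; unemployed unchanged → E = 1,571.59, U = 86.11, labor force = 1,657.70 thousand.
After the second change, unemployed and labor force both fall by 34.19 → E = 1,571.59, U = 51.92, labor force = 1,623.51 thousand.
New unemployment rate = 51.92 / 1,623.51 = 3.20%.

New unemployment rate ≈ 3.20%.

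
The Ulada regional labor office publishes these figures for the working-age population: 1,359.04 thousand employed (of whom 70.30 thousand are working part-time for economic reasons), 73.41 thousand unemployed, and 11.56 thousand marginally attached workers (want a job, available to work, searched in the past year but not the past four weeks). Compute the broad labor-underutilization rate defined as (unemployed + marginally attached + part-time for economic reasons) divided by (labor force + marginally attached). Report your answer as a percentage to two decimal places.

Broad underutilization rate ≈ 10.75%.

Labor force = 1,359.04 + 73.41 = 1,432.45 thousand.
Numerator = 73.41 + 11.56 + 70.30 = 155.27 thousand.
Denominator = 1,432.45 + 11.56 = 1,444.01 thousand.
Broad rate = 155.27 / 1,444.01 = 10.75%.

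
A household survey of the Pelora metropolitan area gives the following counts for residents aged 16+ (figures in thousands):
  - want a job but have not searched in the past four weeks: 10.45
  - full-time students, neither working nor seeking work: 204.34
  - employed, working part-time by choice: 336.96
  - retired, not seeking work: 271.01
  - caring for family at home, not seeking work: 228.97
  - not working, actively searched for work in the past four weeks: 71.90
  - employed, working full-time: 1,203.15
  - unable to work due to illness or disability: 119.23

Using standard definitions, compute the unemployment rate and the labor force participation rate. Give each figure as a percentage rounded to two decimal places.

Unemployment rate ≈ 4.46%; labor force participation rate ≈ 65.90%.

Employed = 336.96 + 1,203.15 = 1,540.11 thousand.
Unemployed = 71.90 thousand.
Labor force = 1,540.11 + 71.90 = 1,612.01 thousand.
Not in labor force = 10.45 + 204.34 + 271.01 + 228.97 + 119.23 = 834.00 thousand (those not working and not actively searching are outside the labor force — including those who want a job but have given up searching).
Civilian working-age population = 1,612.01 + 834.00 = 2,446.01 thousand.
Unemployment rate = 71.90 / 1,612.01 = 4.46%.
Labor force participation rate = 1,612.01 / 2,446.01 = 65.90%.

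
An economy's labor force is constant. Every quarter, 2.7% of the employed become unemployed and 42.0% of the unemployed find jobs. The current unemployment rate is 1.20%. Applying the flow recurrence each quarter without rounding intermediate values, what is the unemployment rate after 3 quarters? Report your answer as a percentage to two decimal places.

With a fixed labor force, u_{t+1} = u_t + s·(1−u_t) − f·u_t = u_t·(1−s−f) + s.
Here 1−s−f = 0.553 and s = 0.027.
u_1 = 0.012000 × 0.553 + 0.027 = 0.033636.
u_2 = 0.033636 × 0.553 + 0.027 = 0.045601.
u_3 = 0.045601 × 0.553 + 0.027 = 0.052217.

Unemployment rate after three quarters ≈ 5.22%.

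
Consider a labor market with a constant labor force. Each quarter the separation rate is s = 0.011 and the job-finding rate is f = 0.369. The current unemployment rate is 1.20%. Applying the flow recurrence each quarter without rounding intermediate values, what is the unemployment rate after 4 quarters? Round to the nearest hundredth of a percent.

With a fixed labor force, u_{t+1} = u_t + s·(1−u_t) − f·u_t = u_t·(1−s−f) + s.
Here 1−s−f = 0.620 and s = 0.011.
u_1 = 0.012000 × 0.620 + 0.011 = 0.018440.
u_2 = 0.018440 × 0.620 + 0.011 = 0.022433.
u_3 = 0.022433 × 0.620 + 0.011 = 0.024908.
u_4 = 0.024908 × 0.620 + 0.011 = 0.026443.

Unemployment rate after four quarters ≈ 2.64%.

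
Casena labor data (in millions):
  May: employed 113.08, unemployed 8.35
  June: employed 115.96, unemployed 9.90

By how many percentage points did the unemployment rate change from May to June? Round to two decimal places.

May: labor force = 113.08 + 8.35 = 121.43; u = 8.35/121.43 = 6.88%.
June: labor force = 115.96 + 9.90 = 125.86; u = 9.90/125.86 = 7.87%.
Change = 7.87% − 6.88% = +0.99 pp.

The unemployment rate changed by +0.99 percentage points.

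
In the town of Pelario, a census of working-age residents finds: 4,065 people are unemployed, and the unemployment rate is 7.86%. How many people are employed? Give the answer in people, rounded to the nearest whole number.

Labor force = U / u = 4,065 / 0.0786 ≈ 51,718.
Employed = labor force − unemployed = 51,718 − 4,065 = 47,653.

About 47,653 are employed.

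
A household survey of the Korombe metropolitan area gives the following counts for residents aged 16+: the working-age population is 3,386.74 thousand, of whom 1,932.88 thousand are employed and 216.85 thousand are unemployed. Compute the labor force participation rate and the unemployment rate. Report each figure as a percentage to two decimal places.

Labor force participation rate ≈ 63.47%; unemployment rate ≈ 10.09%.

Labor force = employed + unemployed = 1,932.88 + 216.85 = 2,149.73 thousand.
Unemployment rate = 216.85 / 2,149.73 = 10.09%.
Labor force participation rate = 2,149.73 / 3,386.74 = 63.47%.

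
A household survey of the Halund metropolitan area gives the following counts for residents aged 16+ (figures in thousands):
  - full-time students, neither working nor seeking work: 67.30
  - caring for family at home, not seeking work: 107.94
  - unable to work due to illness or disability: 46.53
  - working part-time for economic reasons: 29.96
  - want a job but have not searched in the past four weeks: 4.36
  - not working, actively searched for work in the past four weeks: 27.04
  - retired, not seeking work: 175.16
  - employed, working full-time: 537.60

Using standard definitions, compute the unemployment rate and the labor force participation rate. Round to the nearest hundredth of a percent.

Employed = 29.96 + 537.60 = 567.56 thousand (anyone who worked, including part-time for economic reasons, counts as employed).
Unemployed = 27.04 thousand.
Labor force = 567.56 + 27.04 = 594.60 thousand.
Not in labor force = 67.30 + 107.94 + 46.53 + 4.36 + 175.16 = 401.29 thousand (those not working and not actively searching are outside the labor force — including those who want a job but have given up searching).
Civilian working-age population = 594.60 + 401.29 = 995.89 thousand.
Unemployment rate = 27.04 / 594.60 = 4.55%.
Labor force participation rate = 594.60 / 995.89 = 59.71%.

Unemployment rate ≈ 4.55%; labor force participation rate ≈ 59.71%.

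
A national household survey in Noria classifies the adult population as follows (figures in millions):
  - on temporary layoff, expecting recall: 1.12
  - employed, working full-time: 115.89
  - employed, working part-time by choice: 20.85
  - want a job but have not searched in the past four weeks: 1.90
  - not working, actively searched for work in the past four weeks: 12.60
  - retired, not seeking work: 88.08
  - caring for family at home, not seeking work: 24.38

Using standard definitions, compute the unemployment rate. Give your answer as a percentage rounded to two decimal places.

Unemployment rate ≈ 9.12%.

Employed = 115.89 + 20.85 = 136.74 million.
Unemployed = 1.12 + 12.60 = 13.72 million (jobless and actively searching, or on temporary layoff).
Labor force = 136.74 + 13.72 = 150.46 million.
Unemployment rate = 13.72 / 150.46 = 9.12%.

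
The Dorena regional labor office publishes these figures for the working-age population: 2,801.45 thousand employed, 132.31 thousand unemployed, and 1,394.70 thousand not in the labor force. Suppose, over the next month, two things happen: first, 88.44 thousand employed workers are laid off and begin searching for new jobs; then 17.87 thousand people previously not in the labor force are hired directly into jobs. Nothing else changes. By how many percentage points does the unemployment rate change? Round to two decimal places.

Initially, labor force = 2,801.45 + 132.31 = 2,933.76 thousand, so u = 132.31/2,933.76 = 4.51%.
After the first change, employed falls and unemployed rises by 88.44; labor force unchanged → E = 2,713.01, U = 220.75, labor force = 2,933.76 thousand.
After the second change, employed and labor force both rise by 17.87; unemployed unchanged → E = 2,730.88, U = 220.75, labor force = 2,951.63 thousand.
New unemployment rate = 220.75 / 2,951.63 = 7.48%.
Change = 7.48% − 4.51% = +2.97 percentage points.

The unemployment rate changes by +2.97 percentage points.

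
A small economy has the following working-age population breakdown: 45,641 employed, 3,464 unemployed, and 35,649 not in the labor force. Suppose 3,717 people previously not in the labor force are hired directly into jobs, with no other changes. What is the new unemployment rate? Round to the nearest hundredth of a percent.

Initially, labor force = 45,641 + 3,464 = 49,105, so u = 3,464/49,105 = 7.05%.
After the change, employed and labor force both rise by 3,717; unemployed unchanged → E = 49,358, U = 3,464, labor force = 52,822.
New unemployment rate = 3,464 / 52,822 = 6.56%.

New unemployment rate ≈ 6.56%.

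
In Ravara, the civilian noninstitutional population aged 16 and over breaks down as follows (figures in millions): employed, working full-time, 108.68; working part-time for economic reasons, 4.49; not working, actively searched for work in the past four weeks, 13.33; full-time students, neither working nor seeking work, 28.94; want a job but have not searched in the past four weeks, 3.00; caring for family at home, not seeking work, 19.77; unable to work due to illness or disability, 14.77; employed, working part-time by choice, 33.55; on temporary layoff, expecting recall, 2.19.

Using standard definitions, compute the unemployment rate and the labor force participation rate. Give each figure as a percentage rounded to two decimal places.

Unemployment rate ≈ 9.57%; labor force participation rate ≈ 70.93%.

Employed = 108.68 + 4.49 + 33.55 = 146.72 million (anyone who worked, including part-time for economic reasons, counts as employed).
Unemployed = 13.33 + 2.19 = 15.52 million (jobless and actively searching, or on temporary layoff).
Labor force = 146.72 + 15.52 = 162.24 million.
Not in labor force = 28.94 + 3.00 + 19.77 + 14.77 = 66.48 million (those not working and not actively searching are outside the labor force — including those who want a job but have given up searching).
Civilian working-age population = 162.24 + 66.48 = 228.72 million.
Unemployment rate = 15.52 / 162.24 = 9.57%.
Labor force participation rate = 162.24 / 228.72 = 70.93%.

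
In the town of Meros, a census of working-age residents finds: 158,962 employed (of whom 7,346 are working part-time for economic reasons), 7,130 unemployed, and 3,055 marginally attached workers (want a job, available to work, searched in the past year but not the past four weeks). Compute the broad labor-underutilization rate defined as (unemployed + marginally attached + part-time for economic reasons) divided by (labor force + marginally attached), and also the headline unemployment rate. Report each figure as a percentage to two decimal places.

Broad underutilization rate ≈ 10.36%; headline unemployment rate ≈ 4.29%.

Labor force = 158,962 + 7,130 = 166,092.
Numerator = 7,130 + 3,055 + 7,346 = 17,531.
Denominator = 166,092 + 3,055 = 169,147.
Broad rate = 17,531 / 169,147 = 10.36%.
Headline unemployment rate = 7,130 / 166,092 = 4.29%.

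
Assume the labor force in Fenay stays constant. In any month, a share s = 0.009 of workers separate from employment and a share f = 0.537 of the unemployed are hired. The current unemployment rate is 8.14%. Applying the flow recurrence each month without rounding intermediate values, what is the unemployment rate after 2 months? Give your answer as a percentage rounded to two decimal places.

Unemployment rate after two months ≈ 2.99%.

With a fixed labor force, u_{t+1} = u_t + s·(1−u_t) − f·u_t = u_t·(1−s−f) + s.
Here 1−s−f = 0.454 and s = 0.009.
u_1 = 0.081400 × 0.454 + 0.009 = 0.045956.
u_2 = 0.045956 × 0.454 + 0.009 = 0.029864.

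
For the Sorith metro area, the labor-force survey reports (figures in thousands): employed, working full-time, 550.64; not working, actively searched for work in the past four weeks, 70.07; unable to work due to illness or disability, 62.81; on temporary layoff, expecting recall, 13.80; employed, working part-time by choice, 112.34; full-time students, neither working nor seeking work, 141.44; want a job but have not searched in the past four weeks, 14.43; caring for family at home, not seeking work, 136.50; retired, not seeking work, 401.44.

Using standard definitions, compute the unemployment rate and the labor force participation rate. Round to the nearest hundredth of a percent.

Employed = 550.64 + 112.34 = 662.98 thousand.
Unemployed = 70.07 + 13.80 = 83.87 thousand (jobless and actively searching, or on temporary layoff).
Labor force = 662.98 + 83.87 = 746.85 thousand.
Not in labor force = 62.81 + 141.44 + 14.43 + 136.50 + 401.44 = 756.62 thousand (those not working and not actively searching are outside the labor force — including those who want a job but have given up searching).
Civilian working-age population = 746.85 + 756.62 = 1,503.47 thousand.
Unemployment rate = 83.87 / 746.85 = 11.23%.
Labor force participation rate = 746.85 / 1,503.47 = 49.68%.

Unemployment rate ≈ 11.23%; labor force participation rate ≈ 49.68%.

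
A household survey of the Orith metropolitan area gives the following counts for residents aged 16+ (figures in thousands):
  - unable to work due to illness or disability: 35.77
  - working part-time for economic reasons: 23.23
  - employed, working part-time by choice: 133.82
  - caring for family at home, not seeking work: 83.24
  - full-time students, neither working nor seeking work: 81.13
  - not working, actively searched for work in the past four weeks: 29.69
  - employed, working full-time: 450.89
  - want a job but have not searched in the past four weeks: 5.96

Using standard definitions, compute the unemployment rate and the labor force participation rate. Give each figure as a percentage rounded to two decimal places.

Employed = 23.23 + 133.82 + 450.89 = 607.94 thousand (anyone who worked, including part-time for economic reasons, counts as employed).
Unemployed = 29.69 thousand.
Labor force = 607.94 + 29.69 = 637.63 thousand.
Not in labor force = 35.77 + 83.24 + 81.13 + 5.96 = 206.10 thousand (those not working and not actively searching are outside the labor force — including those who want a job but have given up searching).
Civilian working-age population = 637.63 + 206.10 = 843.73 thousand.
Unemployment rate = 29.69 / 637.63 = 4.66%.
Labor force participation rate = 637.63 / 843.73 = 75.57%.

Unemployment rate ≈ 4.66%; labor force participation rate ≈ 75.57%.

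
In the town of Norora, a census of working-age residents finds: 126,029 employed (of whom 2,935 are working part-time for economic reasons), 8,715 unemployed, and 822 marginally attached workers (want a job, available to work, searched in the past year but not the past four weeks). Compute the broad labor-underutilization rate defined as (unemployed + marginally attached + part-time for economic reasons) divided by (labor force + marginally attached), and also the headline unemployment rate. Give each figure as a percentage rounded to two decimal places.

Broad underutilization rate ≈ 9.20%; headline unemployment rate ≈ 6.47%.

Labor force = 126,029 + 8,715 = 134,744.
Numerator = 8,715 + 822 + 2,935 = 12,472.
Denominator = 134,744 + 822 = 135,566.
Broad rate = 12,472 / 135,566 = 9.20%.
Headline unemployment rate = 8,715 / 134,744 = 6.47%.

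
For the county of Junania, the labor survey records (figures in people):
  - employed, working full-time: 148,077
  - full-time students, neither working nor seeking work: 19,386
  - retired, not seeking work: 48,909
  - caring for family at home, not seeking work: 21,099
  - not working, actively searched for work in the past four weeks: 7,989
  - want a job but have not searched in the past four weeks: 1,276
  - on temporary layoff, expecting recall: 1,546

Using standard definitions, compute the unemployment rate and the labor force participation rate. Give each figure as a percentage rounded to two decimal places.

Employed = 148,077.
Unemployed = 7,989 + 1,546 = 9,535 (jobless and actively searching, or on temporary layoff).
Labor force = 148,077 + 9,535 = 157,612.
Not in labor force = 19,386 + 48,909 + 21,099 + 1,276 = 90,670 (those not working and not actively searching are outside the labor force — including those who want a job but have given up searching).
Civilian working-age population = 157,612 + 90,670 = 248,282.
Unemployment rate = 9,535 / 157,612 = 6.05%.
Labor force participation rate = 157,612 / 248,282 = 63.48%.

Unemployment rate ≈ 6.05%; labor force participation rate ≈ 63.48%.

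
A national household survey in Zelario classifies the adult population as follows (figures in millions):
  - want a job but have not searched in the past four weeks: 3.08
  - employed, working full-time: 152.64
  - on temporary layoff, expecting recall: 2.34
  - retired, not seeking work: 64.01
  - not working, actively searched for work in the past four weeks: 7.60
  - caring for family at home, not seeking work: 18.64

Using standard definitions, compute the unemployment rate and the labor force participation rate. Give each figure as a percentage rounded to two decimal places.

Employed = 152.64 million.
Unemployed = 2.34 + 7.60 = 9.94 million (jobless and actively searching, or on temporary layoff).
Labor force = 152.64 + 9.94 = 162.58 million.
Not in labor force = 3.08 + 64.01 + 18.64 = 85.73 million (those not working and not actively searching are outside the labor force — including those who want a job but have given up searching).
Civilian working-age population = 162.58 + 85.73 = 248.31 million.
Unemployment rate = 9.94 / 162.58 = 6.11%.
Labor force participation rate = 162.58 / 248.31 = 65.47%.

Unemployment rate ≈ 6.11%; labor force participation rate ≈ 65.47%.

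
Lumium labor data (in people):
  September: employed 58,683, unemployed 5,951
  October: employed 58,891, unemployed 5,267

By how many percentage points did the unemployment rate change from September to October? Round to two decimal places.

September: labor force = 58,683 + 5,951 = 64,634; u = 5,951/64,634 = 9.21%.
October: labor force = 58,891 + 5,267 = 64,158; u = 5,267/64,158 = 8.21%.
Change = 8.21% − 9.21% = −1.00 pp.

The unemployment rate changed by −1.00 percentage points.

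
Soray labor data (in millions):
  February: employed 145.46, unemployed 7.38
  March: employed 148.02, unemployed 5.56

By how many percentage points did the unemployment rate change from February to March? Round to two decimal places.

February: labor force = 145.46 + 7.38 = 152.84; u = 7.38/152.84 = 4.83%.
March: labor force = 148.02 + 5.56 = 153.58; u = 5.56/153.58 = 3.62%.
Change = 3.62% − 4.83% = −1.21 pp.

The unemployment rate changed by −1.21 percentage points.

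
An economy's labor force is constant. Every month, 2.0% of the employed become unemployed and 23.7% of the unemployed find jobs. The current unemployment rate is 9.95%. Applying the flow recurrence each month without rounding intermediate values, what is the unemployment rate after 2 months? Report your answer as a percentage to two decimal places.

With a fixed labor force, u_{t+1} = u_t + s·(1−u_t) − f·u_t = u_t·(1−s−f) + s.
Here 1−s−f = 0.743 and s = 0.020.
u_1 = 0.099500 × 0.743 + 0.020 = 0.093929.
u_2 = 0.093929 × 0.743 + 0.020 = 0.089789.

Unemployment rate after two months ≈ 8.98%.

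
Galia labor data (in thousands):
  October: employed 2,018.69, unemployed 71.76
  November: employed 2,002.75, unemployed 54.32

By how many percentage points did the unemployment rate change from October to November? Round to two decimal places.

October: labor force = 2,018.69 + 71.76 = 2,090.45; u = 71.76/2,090.45 = 3.43%.
November: labor force = 2,002.75 + 54.32 = 2,057.07; u = 54.32/2,057.07 = 2.64%.
Change = 2.64% − 3.43% = −0.79 pp.

The unemployment rate changed by −0.79 percentage points.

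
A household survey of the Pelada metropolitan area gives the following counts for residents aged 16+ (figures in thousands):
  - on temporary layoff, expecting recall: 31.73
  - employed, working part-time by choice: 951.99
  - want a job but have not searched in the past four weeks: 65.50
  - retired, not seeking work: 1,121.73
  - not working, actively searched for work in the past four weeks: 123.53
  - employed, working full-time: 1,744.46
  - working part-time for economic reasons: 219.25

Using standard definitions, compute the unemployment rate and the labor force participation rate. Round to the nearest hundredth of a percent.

Unemployment rate ≈ 5.06%; labor force participation rate ≈ 72.12%.

Employed = 951.99 + 1,744.46 + 219.25 = 2,915.70 thousand (anyone who worked, including part-time for economic reasons, counts as employed).
Unemployed = 31.73 + 123.53 = 155.26 thousand (jobless and actively searching, or on temporary layoff).
Labor force = 2,915.70 + 155.26 = 3,070.96 thousand.
Not in labor force = 65.50 + 1,121.73 = 1,187.23 thousand (those not working and not actively searching are outside the labor force — including those who want a job but have given up searching).
Civilian working-age population = 3,070.96 + 1,187.23 = 4,258.19 thousand.
Unemployment rate = 155.26 / 3,070.96 = 5.06%.
Labor force participation rate = 3,070.96 / 4,258.19 = 72.12%.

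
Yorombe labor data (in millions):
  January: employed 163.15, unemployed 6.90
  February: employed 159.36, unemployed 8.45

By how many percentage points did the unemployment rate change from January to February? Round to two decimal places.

January: labor force = 163.15 + 6.90 = 170.05; u = 6.90/170.05 = 4.06%.
February: labor force = 159.36 + 8.45 = 167.81; u = 8.45/167.81 = 5.04%.
Change = 5.04% − 4.06% = +0.98 pp.

The unemployment rate changed by +0.98 percentage points.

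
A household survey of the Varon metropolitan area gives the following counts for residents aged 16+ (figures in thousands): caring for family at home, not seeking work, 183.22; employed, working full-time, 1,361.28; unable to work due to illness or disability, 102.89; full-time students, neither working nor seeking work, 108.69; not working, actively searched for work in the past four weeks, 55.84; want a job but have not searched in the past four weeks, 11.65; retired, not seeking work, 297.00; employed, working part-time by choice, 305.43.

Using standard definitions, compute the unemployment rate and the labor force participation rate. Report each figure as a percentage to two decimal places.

Unemployment rate ≈ 3.24%; labor force participation rate ≈ 71.00%.

Employed = 1,361.28 + 305.43 = 1,666.71 thousand.
Unemployed = 55.84 thousand.
Labor force = 1,666.71 + 55.84 = 1,722.55 thousand.
Not in labor force = 183.22 + 102.89 + 108.69 + 11.65 + 297.00 = 703.45 thousand (those not working and not actively searching are outside the labor force — including those who want a job but have given up searching).
Civilian working-age population = 1,722.55 + 703.45 = 2,426.00 thousand.
Unemployment rate = 55.84 / 1,722.55 = 3.24%.
Labor force participation rate = 1,722.55 / 2,426.00 = 71.00%.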